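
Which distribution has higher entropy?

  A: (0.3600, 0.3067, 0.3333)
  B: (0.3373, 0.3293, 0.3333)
B

Both distributions are close to uniform, making this a harder comparison.

H(A) = 1.5819 bits
H(B) = 1.5849 bits

The distribution closer to uniform has higher entropy.
Answer: B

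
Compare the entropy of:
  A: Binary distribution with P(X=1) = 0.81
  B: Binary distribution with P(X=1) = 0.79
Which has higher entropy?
B

For binary distributions, entropy is maximized at p=0.5 and decreases as p moves toward 0 or 1.

H(A) = H(0.81) = 0.7015 bits
H(B) = H(0.79) = 0.7415 bits

Distribution B (p=0.79) is closer to uniform (p=0.5), so it has higher entropy.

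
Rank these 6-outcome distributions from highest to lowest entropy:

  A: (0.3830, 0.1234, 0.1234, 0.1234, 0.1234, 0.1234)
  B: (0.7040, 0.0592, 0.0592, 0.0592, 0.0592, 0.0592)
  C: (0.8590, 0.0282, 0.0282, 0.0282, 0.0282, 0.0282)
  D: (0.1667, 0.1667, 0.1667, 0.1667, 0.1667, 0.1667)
D > A > B > C

Key insight: Entropy is maximized by uniform distributions and minimized by concentrated distributions.

Entropies:
  H(A) = 2.3928 bits
  H(B) = 1.5636 bits
  H(C) = 0.9142 bits
  H(D) = 2.5850 bits

Ranking: D > A > B > C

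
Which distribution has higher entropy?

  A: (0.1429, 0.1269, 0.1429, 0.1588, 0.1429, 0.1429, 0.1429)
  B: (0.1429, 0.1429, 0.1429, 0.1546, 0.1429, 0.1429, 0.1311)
B

Both distributions are close to uniform, making this a harder comparison.

H(A) = 2.8048 bits
H(B) = 2.8060 bits

The distribution closer to uniform has higher entropy.
Answer: B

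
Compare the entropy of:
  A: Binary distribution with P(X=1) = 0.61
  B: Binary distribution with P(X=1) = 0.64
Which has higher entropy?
A

For binary distributions, entropy is maximized at p=0.5 and decreases as p moves toward 0 or 1.

H(A) = H(0.61) = 0.9648 bits
H(B) = H(0.64) = 0.9427 bits

Distribution A (p=0.61) is closer to uniform (p=0.5), so it has higher entropy.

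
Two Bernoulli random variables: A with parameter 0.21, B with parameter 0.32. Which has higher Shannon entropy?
B

For binary distributions, entropy is maximized at p=0.5 and decreases as p moves toward 0 or 1.

H(A) = H(0.21) = 0.7415 bits
H(B) = H(0.32) = 0.9044 bits

Distribution B (p=0.32) is closer to uniform (p=0.5), so it has higher entropy.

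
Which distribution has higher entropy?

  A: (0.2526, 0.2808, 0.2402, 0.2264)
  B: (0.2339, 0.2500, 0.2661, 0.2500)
B

Both distributions are close to uniform, making this a harder comparison.

H(A) = 1.9954 bits
H(B) = 1.9985 bits

The distribution closer to uniform has higher entropy.
Answer: B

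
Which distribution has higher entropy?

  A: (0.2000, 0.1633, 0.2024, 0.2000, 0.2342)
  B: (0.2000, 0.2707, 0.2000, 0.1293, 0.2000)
A

Both distributions are close to uniform, making this a harder comparison.

H(A) = 2.3127 bits
H(B) = 2.2851 bits

The distribution closer to uniform has higher entropy.
Answer: A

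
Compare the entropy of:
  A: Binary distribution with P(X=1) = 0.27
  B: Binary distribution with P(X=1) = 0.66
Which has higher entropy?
B

For binary distributions, entropy is maximized at p=0.5 and decreases as p moves toward 0 or 1.

H(A) = H(0.27) = 0.8415 bits
H(B) = H(0.66) = 0.9248 bits

Distribution B (p=0.66) is closer to uniform (p=0.5), so it has higher entropy.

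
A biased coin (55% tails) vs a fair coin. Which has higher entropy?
Fair coin

The fair coin is uniform (p=0.5), maximizing binary entropy at 1 bit. The biased coin has H(0.55) ≈ 0.993 bits — its outcome is more predictable, so its entropy is lower.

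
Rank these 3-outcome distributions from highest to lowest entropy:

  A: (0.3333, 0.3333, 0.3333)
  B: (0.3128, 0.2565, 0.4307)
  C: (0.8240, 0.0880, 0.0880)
A > B > C

Key insight: Entropy is maximized by uniform distributions and minimized by concentrated distributions.

- Uniform distributions have maximum entropy log₂(3) = 1.5850 bits
- The more "peaked" or concentrated a distribution, the lower its entropy

Entropies:
  H(A) = 1.5850 bits
  H(B) = 1.5514 bits
  H(C) = 0.8472 bits

Ranking: A > B > C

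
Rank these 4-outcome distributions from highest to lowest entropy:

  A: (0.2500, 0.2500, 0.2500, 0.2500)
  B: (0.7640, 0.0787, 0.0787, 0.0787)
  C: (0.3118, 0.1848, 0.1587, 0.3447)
A > C > B

Key insight: Entropy is maximized by uniform distributions and minimized by concentrated distributions.

- Uniform distributions have maximum entropy log₂(4) = 2.0000 bits
- The more "peaked" or concentrated a distribution, the lower its entropy

Entropies:
  H(A) = 2.0000 bits
  H(B) = 1.1624 bits
  H(C) = 1.9254 bits

Ranking: A > C > B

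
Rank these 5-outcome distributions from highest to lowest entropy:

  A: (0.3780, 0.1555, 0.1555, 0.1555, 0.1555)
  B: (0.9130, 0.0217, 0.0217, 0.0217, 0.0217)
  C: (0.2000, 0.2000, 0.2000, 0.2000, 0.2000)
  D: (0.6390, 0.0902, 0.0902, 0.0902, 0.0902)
C > A > D > B

Key insight: Entropy is maximized by uniform distributions and minimized by concentrated distributions.

Entropies:
  H(A) = 2.2006 bits
  H(B) = 0.6004 bits
  H(C) = 2.3219 bits
  H(D) = 1.6655 bits

Ranking: C > A > D > B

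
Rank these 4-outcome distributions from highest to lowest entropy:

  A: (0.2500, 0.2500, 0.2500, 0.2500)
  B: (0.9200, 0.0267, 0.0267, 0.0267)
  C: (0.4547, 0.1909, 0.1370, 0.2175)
A > C > B

Key insight: Entropy is maximized by uniform distributions and minimized by concentrated distributions.

- Uniform distributions have maximum entropy log₂(4) = 2.0000 bits
- The more "peaked" or concentrated a distribution, the lower its entropy

Entropies:
  H(A) = 2.0000 bits
  H(B) = 0.5290 bits
  H(C) = 1.8446 bits

Ranking: A > C > B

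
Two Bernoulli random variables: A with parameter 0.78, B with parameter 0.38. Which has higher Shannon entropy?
B

For binary distributions, entropy is maximized at p=0.5 and decreases as p moves toward 0 or 1.

H(A) = H(0.78) = 0.7602 bits
H(B) = H(0.38) = 0.9580 bits

Distribution B (p=0.38) is closer to uniform (p=0.5), so it has higher entropy.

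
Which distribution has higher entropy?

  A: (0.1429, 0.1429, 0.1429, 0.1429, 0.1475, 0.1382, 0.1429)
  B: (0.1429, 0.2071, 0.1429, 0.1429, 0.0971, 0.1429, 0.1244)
A

Both distributions are close to uniform, making this a harder comparison.

H(A) = 2.8071 bits
H(B) = 2.7754 bits

The distribution closer to uniform has higher entropy.
Answer: A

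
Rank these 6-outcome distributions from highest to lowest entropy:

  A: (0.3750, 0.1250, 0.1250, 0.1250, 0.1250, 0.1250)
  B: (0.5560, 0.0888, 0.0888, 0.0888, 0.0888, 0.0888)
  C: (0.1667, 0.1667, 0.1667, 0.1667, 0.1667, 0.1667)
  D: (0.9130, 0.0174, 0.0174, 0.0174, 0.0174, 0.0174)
C > A > B > D

Key insight: Entropy is maximized by uniform distributions and minimized by concentrated distributions.

Entropies:
  H(A) = 2.4056 bits
  H(B) = 2.0219 bits
  H(C) = 2.5850 bits
  H(D) = 0.6284 bits

Ranking: C > A > B > D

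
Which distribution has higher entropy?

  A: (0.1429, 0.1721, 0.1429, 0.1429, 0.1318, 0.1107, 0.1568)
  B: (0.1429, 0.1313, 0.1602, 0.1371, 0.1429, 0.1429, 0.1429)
B

Both distributions are close to uniform, making this a harder comparison.

H(A) = 2.7960 bits
H(B) = 2.8050 bits

The distribution closer to uniform has higher entropy.
Answer: B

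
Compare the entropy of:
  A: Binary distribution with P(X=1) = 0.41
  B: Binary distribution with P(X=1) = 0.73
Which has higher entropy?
A

For binary distributions, entropy is maximized at p=0.5 and decreases as p moves toward 0 or 1.

H(A) = H(0.41) = 0.9765 bits
H(B) = H(0.73) = 0.8415 bits

Distribution A (p=0.41) is closer to uniform (p=0.5), so it has higher entropy.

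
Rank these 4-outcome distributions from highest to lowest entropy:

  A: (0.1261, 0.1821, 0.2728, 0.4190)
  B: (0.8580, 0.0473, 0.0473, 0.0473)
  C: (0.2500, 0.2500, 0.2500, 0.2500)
C > A > B

Key insight: Entropy is maximized by uniform distributions and minimized by concentrated distributions.

- Uniform distributions have maximum entropy log₂(4) = 2.0000 bits
- The more "peaked" or concentrated a distribution, the lower its entropy

Entropies:
  H(A) = 1.8612 bits
  H(B) = 0.8145 bits
  H(C) = 2.0000 bits

Ranking: C > A > B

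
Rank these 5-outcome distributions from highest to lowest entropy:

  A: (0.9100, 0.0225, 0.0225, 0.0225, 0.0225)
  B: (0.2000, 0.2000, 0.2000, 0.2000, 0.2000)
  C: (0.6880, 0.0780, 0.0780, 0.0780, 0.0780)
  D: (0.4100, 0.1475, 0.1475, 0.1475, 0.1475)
B > D > C > A

Key insight: Entropy is maximized by uniform distributions and minimized by concentrated distributions.

Entropies:
  H(A) = 0.6165 bits
  H(B) = 2.3219 bits
  H(C) = 1.5195 bits
  H(D) = 2.1565 bits

Ranking: B > D > C > A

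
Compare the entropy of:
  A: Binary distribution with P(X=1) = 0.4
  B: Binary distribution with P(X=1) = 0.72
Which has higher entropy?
A

For binary distributions, entropy is maximized at p=0.5 and decreases as p moves toward 0 or 1.

H(A) = H(0.4) = 0.9710 bits
H(B) = H(0.72) = 0.8555 bits

Distribution A (p=0.4) is closer to uniform (p=0.5), so it has higher entropy.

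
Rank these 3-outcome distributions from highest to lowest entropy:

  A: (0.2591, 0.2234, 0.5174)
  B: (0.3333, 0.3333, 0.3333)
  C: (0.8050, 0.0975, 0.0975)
B > A > C

Key insight: Entropy is maximized by uniform distributions and minimized by concentrated distributions.

- Uniform distributions have maximum entropy log₂(3) = 1.5850 bits
- The more "peaked" or concentrated a distribution, the lower its entropy

Entropies:
  H(A) = 1.4798 bits
  H(B) = 1.5850 bits
  H(C) = 0.9068 bits

Ranking: B > A > C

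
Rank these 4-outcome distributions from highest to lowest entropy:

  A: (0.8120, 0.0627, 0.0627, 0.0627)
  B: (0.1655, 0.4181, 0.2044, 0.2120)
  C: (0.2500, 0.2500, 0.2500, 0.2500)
C > B > A

Key insight: Entropy is maximized by uniform distributions and minimized by concentrated distributions.

- Uniform distributions have maximum entropy log₂(4) = 2.0000 bits
- The more "peaked" or concentrated a distribution, the lower its entropy

Entropies:
  H(A) = 0.9952 bits
  H(B) = 1.8981 bits
  H(C) = 2.0000 bits

Ranking: C > B > A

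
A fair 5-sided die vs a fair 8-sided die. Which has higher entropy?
8-sided die

Both are uniform distributions; for uniform over n outcomes, H = log₂(n). H(5-sided) = log₂(5) = 2.322 bits and H(8-sided) = log₂(8) = 3.000 bits. More outcomes in a uniform distribution means higher entropy.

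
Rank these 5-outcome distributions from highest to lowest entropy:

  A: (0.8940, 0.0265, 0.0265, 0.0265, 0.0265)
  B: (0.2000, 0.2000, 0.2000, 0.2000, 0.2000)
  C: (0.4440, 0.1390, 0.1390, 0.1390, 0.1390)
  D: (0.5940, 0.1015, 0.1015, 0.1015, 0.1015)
B > C > D > A

Key insight: Entropy is maximized by uniform distributions and minimized by concentrated distributions.

Entropies:
  H(A) = 0.6997 bits
  H(B) = 2.3219 bits
  H(C) = 2.1029 bits
  H(D) = 1.7864 bits

Ranking: B > C > D > A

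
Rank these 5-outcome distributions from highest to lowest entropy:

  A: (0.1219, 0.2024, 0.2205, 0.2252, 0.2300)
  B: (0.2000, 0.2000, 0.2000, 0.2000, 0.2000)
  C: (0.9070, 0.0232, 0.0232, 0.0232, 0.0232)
B > A > C

Key insight: Entropy is maximized by uniform distributions and minimized by concentrated distributions.

- Uniform distributions have maximum entropy log₂(5) = 2.3219 bits
- The more "peaked" or concentrated a distribution, the lower its entropy

Entropies:
  H(A) = 2.2896 bits
  H(B) = 2.3219 bits
  H(C) = 0.6324 bits

Ranking: B > A > C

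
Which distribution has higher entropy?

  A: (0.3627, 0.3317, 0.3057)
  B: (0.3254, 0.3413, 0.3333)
B

Both distributions are close to uniform, making this a harder comparison.

H(A) = 1.5814 bits
H(B) = 1.5847 bits

The distribution closer to uniform has higher entropy.
Answer: B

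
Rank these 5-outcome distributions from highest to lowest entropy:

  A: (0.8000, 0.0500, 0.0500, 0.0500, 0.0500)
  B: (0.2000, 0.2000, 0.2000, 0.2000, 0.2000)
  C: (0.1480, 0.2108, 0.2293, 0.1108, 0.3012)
B > C > A

Key insight: Entropy is maximized by uniform distributions and minimized by concentrated distributions.

- Uniform distributions have maximum entropy log₂(5) = 2.3219 bits
- The more "peaked" or concentrated a distribution, the lower its entropy

Entropies:
  H(A) = 1.1219 bits
  H(B) = 2.3219 bits
  H(C) = 2.2416 bits

Ranking: B > C > A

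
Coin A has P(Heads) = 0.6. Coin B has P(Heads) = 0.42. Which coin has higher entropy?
B

For binary distributions, entropy is maximized at p=0.5 and decreases as p moves toward 0 or 1.

H(A) = H(0.6) = 0.9710 bits
H(B) = H(0.42) = 0.9815 bits

Distribution B (p=0.42) is closer to uniform (p=0.5), so it has higher entropy.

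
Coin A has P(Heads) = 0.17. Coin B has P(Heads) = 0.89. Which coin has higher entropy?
A

For binary distributions, entropy is maximized at p=0.5 and decreases as p moves toward 0 or 1.

H(A) = H(0.17) = 0.6577 bits
H(B) = H(0.89) = 0.4999 bits

Distribution A (p=0.17) is closer to uniform (p=0.5), so it has higher entropy.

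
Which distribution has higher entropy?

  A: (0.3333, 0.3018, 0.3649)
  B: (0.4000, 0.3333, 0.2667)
A

Both distributions are close to uniform, making this a harder comparison.

H(A) = 1.5806 bits
H(B) = 1.5656 bits

The distribution closer to uniform has higher entropy.
Answer: A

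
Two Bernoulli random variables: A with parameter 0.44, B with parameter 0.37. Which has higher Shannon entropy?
A

For binary distributions, entropy is maximized at p=0.5 and decreases as p moves toward 0 or 1.

H(A) = H(0.44) = 0.9896 bits
H(B) = H(0.37) = 0.9507 bits

Distribution A (p=0.44) is closer to uniform (p=0.5), so it has higher entropy.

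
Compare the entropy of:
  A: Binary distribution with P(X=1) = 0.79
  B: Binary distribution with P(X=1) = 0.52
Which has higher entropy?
B

For binary distributions, entropy is maximized at p=0.5 and decreases as p moves toward 0 or 1.

H(A) = H(0.79) = 0.7415 bits
H(B) = H(0.52) = 0.9988 bits

Distribution B (p=0.52) is closer to uniform (p=0.5), so it has higher entropy.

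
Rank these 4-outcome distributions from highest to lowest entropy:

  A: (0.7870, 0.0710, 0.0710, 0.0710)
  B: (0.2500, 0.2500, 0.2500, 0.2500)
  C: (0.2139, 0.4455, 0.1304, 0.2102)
B > C > A

Key insight: Entropy is maximized by uniform distributions and minimized by concentrated distributions.

- Uniform distributions have maximum entropy log₂(4) = 2.0000 bits
- The more "peaked" or concentrated a distribution, the lower its entropy

Entropies:
  H(A) = 1.0848 bits
  H(B) = 2.0000 bits
  H(C) = 1.8518 bits

Ranking: B > C > A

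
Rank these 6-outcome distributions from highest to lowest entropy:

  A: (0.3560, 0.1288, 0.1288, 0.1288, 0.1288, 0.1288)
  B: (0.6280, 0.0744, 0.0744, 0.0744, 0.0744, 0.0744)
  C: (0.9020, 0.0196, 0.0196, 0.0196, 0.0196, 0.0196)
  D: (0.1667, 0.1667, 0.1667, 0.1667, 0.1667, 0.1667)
D > A > B > C

Key insight: Entropy is maximized by uniform distributions and minimized by concentrated distributions.

Entropies:
  H(A) = 2.4346 bits
  H(B) = 1.8160 bits
  H(C) = 0.6902 bits
  H(D) = 2.5850 bits

Ranking: D > A > B > C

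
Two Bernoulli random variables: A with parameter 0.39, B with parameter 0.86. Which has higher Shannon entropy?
A

For binary distributions, entropy is maximized at p=0.5 and decreases as p moves toward 0 or 1.

H(A) = H(0.39) = 0.9648 bits
H(B) = H(0.86) = 0.5842 bits

Distribution A (p=0.39) is closer to uniform (p=0.5), so it has higher entropy.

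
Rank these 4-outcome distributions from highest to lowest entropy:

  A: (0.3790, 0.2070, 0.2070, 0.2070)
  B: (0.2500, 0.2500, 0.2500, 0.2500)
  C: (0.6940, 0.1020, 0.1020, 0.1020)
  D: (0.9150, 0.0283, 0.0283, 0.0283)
B > A > C > D

Key insight: Entropy is maximized by uniform distributions and minimized by concentrated distributions.

Entropies:
  H(A) = 1.9416 bits
  H(B) = 2.0000 bits
  H(C) = 1.3735 bits
  H(D) = 0.5543 bits

Ranking: B > A > C > D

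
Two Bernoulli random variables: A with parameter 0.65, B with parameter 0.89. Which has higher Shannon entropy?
A

For binary distributions, entropy is maximized at p=0.5 and decreases as p moves toward 0 or 1.

H(A) = H(0.65) = 0.9341 bits
H(B) = H(0.89) = 0.4999 bits

Distribution A (p=0.65) is closer to uniform (p=0.5), so it has higher entropy.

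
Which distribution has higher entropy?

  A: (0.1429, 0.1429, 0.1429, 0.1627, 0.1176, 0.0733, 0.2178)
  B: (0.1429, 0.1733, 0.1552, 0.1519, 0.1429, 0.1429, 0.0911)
B

Both distributions are close to uniform, making this a harder comparison.

H(A) = 2.7479 bits
H(B) = 2.7863 bits

The distribution closer to uniform has higher entropy.
Answer: B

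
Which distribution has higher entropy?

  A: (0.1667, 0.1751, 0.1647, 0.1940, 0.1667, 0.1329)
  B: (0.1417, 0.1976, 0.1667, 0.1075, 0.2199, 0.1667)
A

Both distributions are close to uniform, making this a harder comparison.

H(A) = 2.5763 bits
H(B) = 2.5497 bits

The distribution closer to uniform has higher entropy.
Answer: A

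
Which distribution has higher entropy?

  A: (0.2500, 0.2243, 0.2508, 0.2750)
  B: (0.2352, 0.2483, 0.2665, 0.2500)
B

Both distributions are close to uniform, making this a harder comparison.

H(A) = 1.9963 bits
H(B) = 1.9986 bits

The distribution closer to uniform has higher entropy.
Answer: B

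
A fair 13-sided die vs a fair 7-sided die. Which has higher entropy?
13-sided die

Both are uniform distributions; for uniform over n outcomes, H = log₂(n). H(13-sided) = log₂(13) = 3.700 bits and H(7-sided) = log₂(7) = 2.807 bits. More outcomes in a uniform distribution means higher entropy.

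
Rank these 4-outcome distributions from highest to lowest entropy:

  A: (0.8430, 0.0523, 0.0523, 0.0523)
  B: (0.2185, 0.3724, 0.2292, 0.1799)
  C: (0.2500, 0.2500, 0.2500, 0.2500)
C > B > A

Key insight: Entropy is maximized by uniform distributions and minimized by concentrated distributions.

- Uniform distributions have maximum entropy log₂(4) = 2.0000 bits
- The more "peaked" or concentrated a distribution, the lower its entropy

Entropies:
  H(A) = 0.8759 bits
  H(B) = 1.9425 bits
  H(C) = 2.0000 bits

Ranking: C > B > A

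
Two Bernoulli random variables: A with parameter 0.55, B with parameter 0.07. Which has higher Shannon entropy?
A

For binary distributions, entropy is maximized at p=0.5 and decreases as p moves toward 0 or 1.

H(A) = H(0.55) = 0.9928 bits
H(B) = H(0.07) = 0.3659 bits

Distribution A (p=0.55) is closer to uniform (p=0.5), so it has higher entropy.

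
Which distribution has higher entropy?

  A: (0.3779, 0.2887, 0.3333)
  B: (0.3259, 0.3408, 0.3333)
B

Both distributions are close to uniform, making this a harder comparison.

H(A) = 1.5763 bits
H(B) = 1.5847 bits

The distribution closer to uniform has higher entropy.
Answer: B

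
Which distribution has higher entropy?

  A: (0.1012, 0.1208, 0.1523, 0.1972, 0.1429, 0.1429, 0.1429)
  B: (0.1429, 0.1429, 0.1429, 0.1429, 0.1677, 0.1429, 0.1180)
B

Both distributions are close to uniform, making this a harder comparison.

H(A) = 2.7813 bits
H(B) = 2.8011 bits

The distribution closer to uniform has higher entropy.
Answer: B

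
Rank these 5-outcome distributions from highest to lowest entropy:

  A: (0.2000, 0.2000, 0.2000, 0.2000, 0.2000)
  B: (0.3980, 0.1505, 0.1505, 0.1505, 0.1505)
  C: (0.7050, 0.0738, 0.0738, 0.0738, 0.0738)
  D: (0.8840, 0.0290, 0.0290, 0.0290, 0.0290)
A > B > C > D

Key insight: Entropy is maximized by uniform distributions and minimized by concentrated distributions.

Entropies:
  H(A) = 2.3219 bits
  H(B) = 2.1738 bits
  H(C) = 1.4651 bits
  H(D) = 0.7498 bits

Ranking: A > B > C > D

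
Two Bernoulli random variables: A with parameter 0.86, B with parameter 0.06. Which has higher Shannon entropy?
A

For binary distributions, entropy is maximized at p=0.5 and decreases as p moves toward 0 or 1.

H(A) = H(0.86) = 0.5842 bits
H(B) = H(0.06) = 0.3274 bits

Distribution A (p=0.86) is closer to uniform (p=0.5), so it has higher entropy.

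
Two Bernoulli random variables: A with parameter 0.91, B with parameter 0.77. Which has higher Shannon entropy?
B

For binary distributions, entropy is maximized at p=0.5 and decreases as p moves toward 0 or 1.

H(A) = H(0.91) = 0.4365 bits
H(B) = H(0.77) = 0.7780 bits

Distribution B (p=0.77) is closer to uniform (p=0.5), so it has higher entropy.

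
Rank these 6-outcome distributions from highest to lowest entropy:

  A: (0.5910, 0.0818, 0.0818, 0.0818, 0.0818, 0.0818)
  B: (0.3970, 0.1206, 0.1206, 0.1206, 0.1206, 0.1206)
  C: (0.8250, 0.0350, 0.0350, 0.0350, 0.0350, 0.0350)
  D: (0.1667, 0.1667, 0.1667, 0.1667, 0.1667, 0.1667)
D > B > A > C

Key insight: Entropy is maximized by uniform distributions and minimized by concentrated distributions.

Entropies:
  H(A) = 1.9256 bits
  H(B) = 2.3693 bits
  H(C) = 1.0754 bits
  H(D) = 2.5850 bits

Ranking: D > B > A > C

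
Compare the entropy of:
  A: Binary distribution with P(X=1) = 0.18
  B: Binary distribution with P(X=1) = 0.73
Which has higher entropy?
B

For binary distributions, entropy is maximized at p=0.5 and decreases as p moves toward 0 or 1.

H(A) = H(0.18) = 0.6801 bits
H(B) = H(0.73) = 0.8415 bits

Distribution B (p=0.73) is closer to uniform (p=0.5), so it has higher entropy.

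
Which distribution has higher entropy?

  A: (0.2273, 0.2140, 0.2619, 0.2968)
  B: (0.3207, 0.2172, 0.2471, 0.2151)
A

Both distributions are close to uniform, making this a harder comparison.

H(A) = 1.9882 bits
H(B) = 1.9798 bits

The distribution closer to uniform has higher entropy.
Answer: A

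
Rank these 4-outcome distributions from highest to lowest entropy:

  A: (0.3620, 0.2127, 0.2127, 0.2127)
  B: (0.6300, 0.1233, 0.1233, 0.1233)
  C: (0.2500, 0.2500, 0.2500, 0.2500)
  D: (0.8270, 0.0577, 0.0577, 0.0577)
C > A > B > D

Key insight: Entropy is maximized by uniform distributions and minimized by concentrated distributions.

Entropies:
  H(A) = 1.9555 bits
  H(B) = 1.5371 bits
  H(C) = 2.0000 bits
  H(D) = 0.9387 bits

Ranking: C > A > B > D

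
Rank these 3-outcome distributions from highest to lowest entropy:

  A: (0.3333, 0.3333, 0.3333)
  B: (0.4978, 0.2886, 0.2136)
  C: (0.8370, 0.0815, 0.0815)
A > B > C

Key insight: Entropy is maximized by uniform distributions and minimized by concentrated distributions.

- Uniform distributions have maximum entropy log₂(3) = 1.5850 bits
- The more "peaked" or concentrated a distribution, the lower its entropy

Entropies:
  H(A) = 1.5850 bits
  H(B) = 1.4941 bits
  H(C) = 0.8044 bits

Ranking: A > B > C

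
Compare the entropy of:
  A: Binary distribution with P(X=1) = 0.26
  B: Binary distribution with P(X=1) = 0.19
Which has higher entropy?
A

For binary distributions, entropy is maximized at p=0.5 and decreases as p moves toward 0 or 1.

H(A) = H(0.26) = 0.8267 bits
H(B) = H(0.19) = 0.7015 bits

Distribution A (p=0.26) is closer to uniform (p=0.5), so it has higher entropy.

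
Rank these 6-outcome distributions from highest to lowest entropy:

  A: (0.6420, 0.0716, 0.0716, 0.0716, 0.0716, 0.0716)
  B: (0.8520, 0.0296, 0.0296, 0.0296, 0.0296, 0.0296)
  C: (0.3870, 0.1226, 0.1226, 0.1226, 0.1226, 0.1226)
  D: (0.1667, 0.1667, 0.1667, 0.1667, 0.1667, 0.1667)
D > C > A > B

Key insight: Entropy is maximized by uniform distributions and minimized by concentrated distributions.

Entropies:
  H(A) = 1.7723 bits
  H(B) = 0.9485 bits
  H(C) = 2.3862 bits
  H(D) = 2.5850 bits

Ranking: D > C > A > B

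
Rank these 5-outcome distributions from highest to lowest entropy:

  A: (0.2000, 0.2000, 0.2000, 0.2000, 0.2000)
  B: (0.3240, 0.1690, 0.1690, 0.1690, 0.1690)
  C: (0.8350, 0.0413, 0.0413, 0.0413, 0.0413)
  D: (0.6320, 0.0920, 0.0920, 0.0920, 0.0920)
A > B > D > C

Key insight: Entropy is maximized by uniform distributions and minimized by concentrated distributions.

Entropies:
  H(A) = 2.3219 bits
  H(B) = 2.2607 bits
  H(C) = 0.9761 bits
  H(D) = 1.6851 bits

Ranking: A > B > D > C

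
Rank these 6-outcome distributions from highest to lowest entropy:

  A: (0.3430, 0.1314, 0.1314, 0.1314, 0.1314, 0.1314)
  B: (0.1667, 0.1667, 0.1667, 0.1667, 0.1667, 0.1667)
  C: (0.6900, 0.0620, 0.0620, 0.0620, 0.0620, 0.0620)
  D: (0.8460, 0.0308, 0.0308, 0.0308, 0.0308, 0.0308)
B > A > C > D

Key insight: Entropy is maximized by uniform distributions and minimized by concentrated distributions.

Entropies:
  H(A) = 2.4532 bits
  H(B) = 2.5850 bits
  H(C) = 1.6130 bits
  H(D) = 0.9773 bits

Ranking: B > A > C > D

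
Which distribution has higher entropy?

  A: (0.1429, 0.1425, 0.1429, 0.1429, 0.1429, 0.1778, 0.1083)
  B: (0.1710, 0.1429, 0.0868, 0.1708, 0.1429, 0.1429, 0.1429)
A

Both distributions are close to uniform, making this a harder comparison.

H(A) = 2.7950 bits
H(B) = 2.7814 bits

The distribution closer to uniform has higher entropy.
Answer: A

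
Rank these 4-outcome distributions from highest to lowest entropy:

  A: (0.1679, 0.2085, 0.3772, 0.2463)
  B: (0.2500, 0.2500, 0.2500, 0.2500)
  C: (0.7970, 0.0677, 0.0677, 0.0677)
B > A > C

Key insight: Entropy is maximized by uniform distributions and minimized by concentrated distributions.

- Uniform distributions have maximum entropy log₂(4) = 2.0000 bits
- The more "peaked" or concentrated a distribution, the lower its entropy

Entropies:
  H(A) = 1.9324 bits
  H(B) = 2.0000 bits
  H(C) = 1.0496 bits

Ranking: B > A > C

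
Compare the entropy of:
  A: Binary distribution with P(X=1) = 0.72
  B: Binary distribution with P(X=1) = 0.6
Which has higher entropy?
B

For binary distributions, entropy is maximized at p=0.5 and decreases as p moves toward 0 or 1.

H(A) = H(0.72) = 0.8555 bits
H(B) = H(0.6) = 0.9710 bits

Distribution B (p=0.6) is closer to uniform (p=0.5), so it has higher entropy.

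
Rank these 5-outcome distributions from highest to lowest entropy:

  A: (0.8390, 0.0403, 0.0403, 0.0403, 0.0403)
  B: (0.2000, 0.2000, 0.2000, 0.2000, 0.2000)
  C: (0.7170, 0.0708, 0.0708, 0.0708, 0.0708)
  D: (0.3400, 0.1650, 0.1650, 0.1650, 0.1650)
B > D > C > A

Key insight: Entropy is maximized by uniform distributions and minimized by concentrated distributions.

Entropies:
  H(A) = 0.9587 bits
  H(B) = 2.3219 bits
  H(C) = 1.4255 bits
  H(D) = 2.2448 bits

Ranking: B > D > C > A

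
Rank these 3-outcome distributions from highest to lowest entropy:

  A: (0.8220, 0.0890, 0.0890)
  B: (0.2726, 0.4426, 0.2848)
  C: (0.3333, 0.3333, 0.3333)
C > B > A

Key insight: Entropy is maximized by uniform distributions and minimized by concentrated distributions.

- Uniform distributions have maximum entropy log₂(3) = 1.5850 bits
- The more "peaked" or concentrated a distribution, the lower its entropy

Entropies:
  H(A) = 0.8537 bits
  H(B) = 1.5477 bits
  H(C) = 1.5850 bits

Ranking: C > B > A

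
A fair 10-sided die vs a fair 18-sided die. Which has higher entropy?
18-sided die

Both are uniform distributions; for uniform over n outcomes, H = log₂(n). H(10-sided) = log₂(10) = 3.322 bits and H(18-sided) = log₂(18) = 4.170 bits. More outcomes in a uniform distribution means higher entropy.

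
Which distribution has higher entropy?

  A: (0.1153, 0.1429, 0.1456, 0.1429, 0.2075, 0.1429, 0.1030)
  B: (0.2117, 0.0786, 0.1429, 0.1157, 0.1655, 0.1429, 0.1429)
A

Both distributions are close to uniform, making this a harder comparison.

H(A) = 2.7759 bits
H(B) = 2.7551 bits

The distribution closer to uniform has higher entropy.
Answer: A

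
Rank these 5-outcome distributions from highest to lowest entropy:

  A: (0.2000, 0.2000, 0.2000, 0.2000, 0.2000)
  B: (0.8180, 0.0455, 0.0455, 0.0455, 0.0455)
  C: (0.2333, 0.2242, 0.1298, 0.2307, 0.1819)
A > C > B

Key insight: Entropy is maximized by uniform distributions and minimized by concentrated distributions.

- Uniform distributions have maximum entropy log₂(5) = 2.3219 bits
- The more "peaked" or concentrated a distribution, the lower its entropy

Entropies:
  H(A) = 2.3219 bits
  H(B) = 1.0484 bits
  H(C) = 2.2913 bits

Ranking: A > C > B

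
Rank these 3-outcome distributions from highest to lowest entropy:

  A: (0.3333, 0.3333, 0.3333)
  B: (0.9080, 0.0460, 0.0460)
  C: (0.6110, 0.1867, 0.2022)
A > C > B

Key insight: Entropy is maximized by uniform distributions and minimized by concentrated distributions.

- Uniform distributions have maximum entropy log₂(3) = 1.5850 bits
- The more "peaked" or concentrated a distribution, the lower its entropy

Entropies:
  H(A) = 1.5850 bits
  H(B) = 0.5351 bits
  H(C) = 1.3527 bits

Ranking: A > C > B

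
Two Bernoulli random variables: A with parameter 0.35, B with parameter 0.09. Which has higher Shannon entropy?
A

For binary distributions, entropy is maximized at p=0.5 and decreases as p moves toward 0 or 1.

H(A) = H(0.35) = 0.9341 bits
H(B) = H(0.09) = 0.4365 bits

Distribution A (p=0.35) is closer to uniform (p=0.5), so it has higher entropy.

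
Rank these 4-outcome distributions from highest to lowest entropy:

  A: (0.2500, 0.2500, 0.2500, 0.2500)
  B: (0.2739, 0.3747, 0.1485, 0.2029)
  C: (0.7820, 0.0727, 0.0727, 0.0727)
A > B > C

Key insight: Entropy is maximized by uniform distributions and minimized by concentrated distributions.

- Uniform distributions have maximum entropy log₂(4) = 2.0000 bits
- The more "peaked" or concentrated a distribution, the lower its entropy

Entropies:
  H(A) = 2.0000 bits
  H(B) = 1.9178 bits
  H(C) = 1.1020 bits

Ranking: A > B > C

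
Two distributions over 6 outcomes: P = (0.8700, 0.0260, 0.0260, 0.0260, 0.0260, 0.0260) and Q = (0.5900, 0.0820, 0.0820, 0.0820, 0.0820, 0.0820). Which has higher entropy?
Q

P is highly concentrated on one outcome (87%), making it nearly deterministic. Q spreads its mass more evenly (max 59%). The more spread-out distribution has higher entropy: H(P) ≈ 0.859 bits, H(Q) ≈ 1.928 bits.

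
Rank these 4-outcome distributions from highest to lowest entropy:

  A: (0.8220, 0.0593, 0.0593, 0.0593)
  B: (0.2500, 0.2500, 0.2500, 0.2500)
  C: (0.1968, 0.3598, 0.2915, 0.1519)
B > C > A

Key insight: Entropy is maximized by uniform distributions and minimized by concentrated distributions.

- Uniform distributions have maximum entropy log₂(4) = 2.0000 bits
- The more "peaked" or concentrated a distribution, the lower its entropy

Entropies:
  H(A) = 0.9578 bits
  H(B) = 2.0000 bits
  H(C) = 1.9235 bits

Ranking: B > C > A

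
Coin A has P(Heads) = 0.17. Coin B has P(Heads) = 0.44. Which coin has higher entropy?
B

For binary distributions, entropy is maximized at p=0.5 and decreases as p moves toward 0 or 1.

H(A) = H(0.17) = 0.6577 bits
H(B) = H(0.44) = 0.9896 bits

Distribution B (p=0.44) is closer to uniform (p=0.5), so it has higher entropy.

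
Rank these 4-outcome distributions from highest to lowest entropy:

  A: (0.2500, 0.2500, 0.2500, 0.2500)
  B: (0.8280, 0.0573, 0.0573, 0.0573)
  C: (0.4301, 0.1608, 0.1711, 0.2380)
A > C > B

Key insight: Entropy is maximized by uniform distributions and minimized by concentrated distributions.

- Uniform distributions have maximum entropy log₂(4) = 2.0000 bits
- The more "peaked" or concentrated a distribution, the lower its entropy

Entropies:
  H(A) = 2.0000 bits
  H(B) = 0.9349 bits
  H(C) = 1.8762 bits

Ranking: A > C > B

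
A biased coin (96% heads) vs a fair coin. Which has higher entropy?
Fair coin

The fair coin is uniform (p=0.5), maximizing binary entropy at 1 bit. The biased coin has H(0.96) ≈ 0.242 bits — its outcome is more predictable, so its entropy is lower.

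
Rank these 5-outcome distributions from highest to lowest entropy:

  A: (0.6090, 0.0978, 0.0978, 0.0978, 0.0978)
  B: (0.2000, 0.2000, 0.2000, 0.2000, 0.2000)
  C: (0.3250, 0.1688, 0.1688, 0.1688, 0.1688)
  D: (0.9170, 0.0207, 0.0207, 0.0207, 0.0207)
B > C > A > D

Key insight: Entropy is maximized by uniform distributions and minimized by concentrated distributions.

Entropies:
  H(A) = 1.7474 bits
  H(B) = 2.3219 bits
  H(C) = 2.2597 bits
  H(D) = 0.5787 bits

Ranking: B > C > A > D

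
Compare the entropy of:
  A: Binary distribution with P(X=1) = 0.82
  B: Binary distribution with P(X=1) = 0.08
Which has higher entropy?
A

For binary distributions, entropy is maximized at p=0.5 and decreases as p moves toward 0 or 1.

H(A) = H(0.82) = 0.6801 bits
H(B) = H(0.08) = 0.4022 bits

Distribution A (p=0.82) is closer to uniform (p=0.5), so it has higher entropy.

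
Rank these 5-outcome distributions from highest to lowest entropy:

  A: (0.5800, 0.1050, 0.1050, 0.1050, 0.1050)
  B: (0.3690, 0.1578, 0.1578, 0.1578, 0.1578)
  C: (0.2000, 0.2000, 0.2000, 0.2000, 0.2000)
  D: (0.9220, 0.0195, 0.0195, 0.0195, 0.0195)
C > B > A > D

Key insight: Entropy is maximized by uniform distributions and minimized by concentrated distributions.

Entropies:
  H(A) = 1.8215 bits
  H(B) = 2.2119 bits
  H(C) = 2.3219 bits
  H(D) = 0.5511 bits

Ranking: C > B > A > D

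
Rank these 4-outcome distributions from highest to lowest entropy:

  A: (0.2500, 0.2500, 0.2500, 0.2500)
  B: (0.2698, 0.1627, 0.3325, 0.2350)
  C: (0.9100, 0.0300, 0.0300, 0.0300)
A > B > C

Key insight: Entropy is maximized by uniform distributions and minimized by concentrated distributions.

- Uniform distributions have maximum entropy log₂(4) = 2.0000 bits
- The more "peaked" or concentrated a distribution, the lower its entropy

Entropies:
  H(A) = 2.0000 bits
  H(B) = 1.9553 bits
  H(C) = 0.5791 bits

Ranking: A > B > C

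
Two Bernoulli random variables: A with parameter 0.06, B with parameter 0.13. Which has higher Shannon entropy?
B

For binary distributions, entropy is maximized at p=0.5 and decreases as p moves toward 0 or 1.

H(A) = H(0.06) = 0.3274 bits
H(B) = H(0.13) = 0.5574 bits

Distribution B (p=0.13) is closer to uniform (p=0.5), so it has higher entropy.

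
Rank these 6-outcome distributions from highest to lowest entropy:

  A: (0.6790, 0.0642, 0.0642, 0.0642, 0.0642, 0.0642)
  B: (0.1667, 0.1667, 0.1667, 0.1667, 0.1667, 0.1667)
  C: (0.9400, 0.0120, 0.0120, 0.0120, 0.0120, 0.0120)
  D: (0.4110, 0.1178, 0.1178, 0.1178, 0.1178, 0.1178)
B > D > A > C

Key insight: Entropy is maximized by uniform distributions and minimized by concentrated distributions.

Entropies:
  H(A) = 1.6508 bits
  H(B) = 2.5850 bits
  H(C) = 0.4668 bits
  H(D) = 2.3446 bits

Ranking: B > D > A > C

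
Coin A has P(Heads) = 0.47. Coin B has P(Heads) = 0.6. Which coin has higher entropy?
A

For binary distributions, entropy is maximized at p=0.5 and decreases as p moves toward 0 or 1.

H(A) = H(0.47) = 0.9974 bits
H(B) = H(0.6) = 0.9710 bits

Distribution A (p=0.47) is closer to uniform (p=0.5), so it has higher entropy.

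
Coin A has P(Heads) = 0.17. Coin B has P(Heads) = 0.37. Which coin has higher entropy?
B

For binary distributions, entropy is maximized at p=0.5 and decreases as p moves toward 0 or 1.

H(A) = H(0.17) = 0.6577 bits
H(B) = H(0.37) = 0.9507 bits

Distribution B (p=0.37) is closer to uniform (p=0.5), so it has higher entropy.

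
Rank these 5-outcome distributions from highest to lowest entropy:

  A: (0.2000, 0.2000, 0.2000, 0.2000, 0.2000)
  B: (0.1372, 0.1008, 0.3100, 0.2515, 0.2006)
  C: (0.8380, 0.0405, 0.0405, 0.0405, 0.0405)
A > B > C

Key insight: Entropy is maximized by uniform distributions and minimized by concentrated distributions.

- Uniform distributions have maximum entropy log₂(5) = 2.3219 bits
- The more "peaked" or concentrated a distribution, the lower its entropy

Entropies:
  H(A) = 2.3219 bits
  H(B) = 2.2163 bits
  H(C) = 0.9631 bits

Ranking: A > B > C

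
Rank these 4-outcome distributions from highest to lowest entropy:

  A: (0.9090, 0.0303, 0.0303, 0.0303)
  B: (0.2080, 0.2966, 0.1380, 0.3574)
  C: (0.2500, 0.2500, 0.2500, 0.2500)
C > B > A

Key insight: Entropy is maximized by uniform distributions and minimized by concentrated distributions.

- Uniform distributions have maximum entropy log₂(4) = 2.0000 bits
- The more "peaked" or concentrated a distribution, the lower its entropy

Entropies:
  H(A) = 0.5840 bits
  H(B) = 1.9161 bits
  H(C) = 2.0000 bits

Ranking: C > B > A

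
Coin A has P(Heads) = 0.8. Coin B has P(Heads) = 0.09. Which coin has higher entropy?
A

For binary distributions, entropy is maximized at p=0.5 and decreases as p moves toward 0 or 1.

H(A) = H(0.8) = 0.7219 bits
H(B) = H(0.09) = 0.4365 bits

Distribution A (p=0.8) is closer to uniform (p=0.5), so it has higher entropy.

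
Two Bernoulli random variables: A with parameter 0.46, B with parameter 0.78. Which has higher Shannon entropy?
A

For binary distributions, entropy is maximized at p=0.5 and decreases as p moves toward 0 or 1.

H(A) = H(0.46) = 0.9954 bits
H(B) = H(0.78) = 0.7602 bits

Distribution A (p=0.46) is closer to uniform (p=0.5), so it has higher entropy.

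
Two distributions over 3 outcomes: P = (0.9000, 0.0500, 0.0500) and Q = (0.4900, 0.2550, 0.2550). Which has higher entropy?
Q

P is highly concentrated on one outcome (90%), making it nearly deterministic. Q spreads its mass more evenly (max 49%). The more spread-out distribution has higher entropy: H(P) ≈ 0.569 bits, H(Q) ≈ 1.510 bits.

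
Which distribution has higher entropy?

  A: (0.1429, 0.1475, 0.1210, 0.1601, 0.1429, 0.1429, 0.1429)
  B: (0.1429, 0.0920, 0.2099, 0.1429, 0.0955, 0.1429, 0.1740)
A

Both distributions are close to uniform, making this a harder comparison.

H(A) = 2.8032 bits
H(B) = 2.7552 bits

The distribution closer to uniform has higher entropy.
Answer: A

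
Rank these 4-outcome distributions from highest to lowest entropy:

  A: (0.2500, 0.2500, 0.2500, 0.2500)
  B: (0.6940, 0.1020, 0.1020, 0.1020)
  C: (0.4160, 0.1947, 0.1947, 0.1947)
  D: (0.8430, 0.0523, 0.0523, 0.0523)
A > C > B > D

Key insight: Entropy is maximized by uniform distributions and minimized by concentrated distributions.

Entropies:
  H(A) = 2.0000 bits
  H(B) = 1.3735 bits
  H(C) = 1.9052 bits
  H(D) = 0.8759 bits

Ranking: A > C > B > D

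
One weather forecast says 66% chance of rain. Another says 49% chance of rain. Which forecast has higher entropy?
49% forecast

Treat each forecast as a Bernoulli distribution. Binary entropy is maximized at p=0.5 and falls off symmetrically toward 0 or 1. The 49% forecast is closer to 50%, so it is more uncertain. H(66%) ≈ 0.925 bits, H(49%) ≈ 1.000 bits.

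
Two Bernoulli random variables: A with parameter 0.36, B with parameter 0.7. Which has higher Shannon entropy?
A

For binary distributions, entropy is maximized at p=0.5 and decreases as p moves toward 0 or 1.

H(A) = H(0.36) = 0.9427 bits
H(B) = H(0.7) = 0.8813 bits

Distribution A (p=0.36) is closer to uniform (p=0.5), so it has higher entropy.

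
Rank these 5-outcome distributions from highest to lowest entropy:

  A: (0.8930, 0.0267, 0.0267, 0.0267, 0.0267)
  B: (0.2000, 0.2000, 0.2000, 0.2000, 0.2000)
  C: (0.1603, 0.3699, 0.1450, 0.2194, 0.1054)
B > C > A

Key insight: Entropy is maximized by uniform distributions and minimized by concentrated distributions.

- Uniform distributions have maximum entropy log₂(5) = 2.3219 bits
- The more "peaked" or concentrated a distribution, the lower its entropy

Entropies:
  H(A) = 0.7048 bits
  H(B) = 2.3219 bits
  H(C) = 2.1803 bits

Ranking: B > C > A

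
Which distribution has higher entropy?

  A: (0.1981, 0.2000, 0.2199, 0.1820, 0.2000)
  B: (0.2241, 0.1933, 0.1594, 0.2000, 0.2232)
A

Both distributions are close to uniform, making this a harder comparison.

H(A) = 2.3193 bits
H(B) = 2.3115 bits

The distribution closer to uniform has higher entropy.
Answer: A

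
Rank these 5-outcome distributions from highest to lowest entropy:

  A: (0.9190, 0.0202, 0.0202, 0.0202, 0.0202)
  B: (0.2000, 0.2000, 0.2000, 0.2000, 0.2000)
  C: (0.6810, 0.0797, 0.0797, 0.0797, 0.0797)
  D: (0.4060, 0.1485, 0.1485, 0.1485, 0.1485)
B > D > C > A

Key insight: Entropy is maximized by uniform distributions and minimized by concentrated distributions.

Entropies:
  H(A) = 0.5677 bits
  H(B) = 2.3219 bits
  H(C) = 1.5413 bits
  H(D) = 2.1624 bits

Ranking: B > D > C > A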